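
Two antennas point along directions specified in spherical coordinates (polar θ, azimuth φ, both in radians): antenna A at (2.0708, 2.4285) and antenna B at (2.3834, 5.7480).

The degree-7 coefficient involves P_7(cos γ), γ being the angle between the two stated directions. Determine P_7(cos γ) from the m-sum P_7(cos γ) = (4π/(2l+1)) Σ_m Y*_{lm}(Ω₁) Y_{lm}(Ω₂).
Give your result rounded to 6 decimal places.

Addition theorem: P_7(cos γ) = (4π/15) Σ_m Y*_{lm}(Ω₁) Y_{lm}(Ω₂), m = −7…7:
  term(m=-7) = -0.002329+0.006902i   from Y*(Ω₁)=-0.055254-0.192688i, Y(Ω₂)=-0.029897-0.020661i
  term(m=-6) = +0.028379-0.051536i   from Y*(Ω₁)=+0.172238-0.371788i, Y(Ω₂)=+0.143238+0.009974i
  term(m=-5) = -0.078948+0.097377i   from Y*(Ω₁)=+0.346106-0.156171i, Y(Ω₂)=-0.294995+0.148243i
  term(m=-4) = -0.000865+0.000746i   from Y*(Ω₁)=-0.002385-0.000710i, Y(Ω₂)=+0.247674-0.386453i
  term(m=-3) = +0.084949-0.050199i   from Y*(Ω₁)=-0.185785-0.290821i, Y(Ω₂)=-0.009937+0.285753i
  term(m=-2) = +0.025770-0.009577i   from Y*(Ω₁)=+0.022717-0.155993i, Y(Ω₂)=+0.083676+0.153013i
  term(m=-1) = +0.105365-0.018945i   from Y*(Ω₁)=-0.215704+0.186567i, Y(Ω₂)=-0.322887-0.191441i
  term(m=+0) = +0.012831+0.000000i   from Y*(Ω₁)=-0.196438-0.000000i, Y(Ω₂)=-0.065320+0.000000i
  term(m=+1) = +0.105365+0.018945i   from Y*(Ω₁)=+0.215704+0.186567i, Y(Ω₂)=+0.322887-0.191441i
  term(m=+2) = +0.025770+0.009577i   from Y*(Ω₁)=+0.022717+0.155993i, Y(Ω₂)=+0.083676-0.153013i
  term(m=+3) = +0.084949+0.050199i   from Y*(Ω₁)=+0.185785-0.290821i, Y(Ω₂)=+0.009937+0.285753i
  term(m=+4) = -0.000865-0.000746i   from Y*(Ω₁)=-0.002385+0.000710i, Y(Ω₂)=+0.247674+0.386453i
  term(m=+5) = -0.078948-0.097377i   from Y*(Ω₁)=-0.346106-0.156171i, Y(Ω₂)=+0.294995+0.148243i
  term(m=+6) = +0.028379+0.051536i   from Y*(Ω₁)=+0.172238+0.371788i, Y(Ω₂)=+0.143238-0.009974i
  term(m=+7) = -0.002329-0.006902i   from Y*(Ω₁)=+0.055254-0.192688i, Y(Ω₂)=+0.029897-0.020661i
Σ over m = +0.337472-0.000000i; ×(4π/15) → +0.282720-0.000000i. Real part: 0.282720

0.282720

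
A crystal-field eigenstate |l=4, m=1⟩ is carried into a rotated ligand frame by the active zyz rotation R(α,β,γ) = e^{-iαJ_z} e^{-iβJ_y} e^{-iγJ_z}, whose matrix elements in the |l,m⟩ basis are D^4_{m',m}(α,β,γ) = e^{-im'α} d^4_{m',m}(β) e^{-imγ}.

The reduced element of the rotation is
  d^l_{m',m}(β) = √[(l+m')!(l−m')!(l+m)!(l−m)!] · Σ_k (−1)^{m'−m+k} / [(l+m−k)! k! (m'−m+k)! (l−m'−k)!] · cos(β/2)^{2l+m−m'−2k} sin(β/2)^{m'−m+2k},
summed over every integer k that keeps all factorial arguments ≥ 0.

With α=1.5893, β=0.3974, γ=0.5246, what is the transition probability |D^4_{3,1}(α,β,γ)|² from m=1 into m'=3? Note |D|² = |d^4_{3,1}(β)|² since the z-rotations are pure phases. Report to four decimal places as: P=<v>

P=0.0655

First d^4_{3,1}(β=0.3974), then the phase factors e^{-i(3)α} and e^{-i(1)γ}:
With c≡cos(β/2)=0.980324 and s≡sin(β/2)=0.197395, N=[5040·1·120·6]^{1/2}=1904.940944
The bounds max(0,m−m')=0 and min(l+m,l−m')=1 give 2 terms
  k=0: (−1)^2·1904.9409/(240)·0.9803^6·0.1974^2 = +0.274512
  k=1: (−1)^3·1904.9409/(144)·0.9803^4·0.1974^4 = -0.018550
d^4_{3,1}(0.3974) = +0.274512 -0.018550 = +0.255962
|D^4_{3,1}|² = |d^4_{3,1}(β)|² = (+0.255962)² = 0.065516 (the z-rotation phases have unit modulus)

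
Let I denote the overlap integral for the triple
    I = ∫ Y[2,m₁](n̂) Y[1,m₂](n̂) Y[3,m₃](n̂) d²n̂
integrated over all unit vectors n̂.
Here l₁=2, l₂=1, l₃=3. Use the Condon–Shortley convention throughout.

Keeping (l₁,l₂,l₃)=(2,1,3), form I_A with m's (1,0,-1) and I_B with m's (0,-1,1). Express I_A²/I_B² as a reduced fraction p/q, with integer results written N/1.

Same 2,1,3: normalisation and zero-m 3j drop out of the ratio.
A: Δ: 0! 4! 2! / 7! → 1/105; sum: t=0:+1/6 = 1/6; 3j²(2 1 3; 1 0 -1) = Δ·Π!·Σ² = 8/105  (sign +1)
B: Δ: 0! 4! 2! / 7! → 1/105; sum: t=0:+1/8 = 1/8; 3j²(2 1 3; 0 -1 1) = Δ·Π!·Σ² = 2/35  (sign +1)
I_A²/I_B² = (8/105)/(2/35) = 4/3

4/3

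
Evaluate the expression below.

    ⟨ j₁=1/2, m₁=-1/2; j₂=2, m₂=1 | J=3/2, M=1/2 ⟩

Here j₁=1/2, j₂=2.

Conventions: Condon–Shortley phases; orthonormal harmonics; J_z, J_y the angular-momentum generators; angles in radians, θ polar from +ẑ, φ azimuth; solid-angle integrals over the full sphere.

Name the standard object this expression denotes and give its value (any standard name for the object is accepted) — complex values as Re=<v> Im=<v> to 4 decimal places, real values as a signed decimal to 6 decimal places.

Clebsch–Gordan coefficient, −√(3/5) ≈ -0.774597

This is a Clebsch–Gordan (vector-coupling) coefficient.
j₁+j₂−J=1  J+j₁−j₂=0  J−j₁+j₂=3  j₁+j₂+J+1=5
(j₁±m₁, j₂±m₂, J±M) = (0,1,3,1,2,1)
P² = 12/5
sum k=1..1:
  [1] −1/2 = -1/2
S = -1/2
C² = P²·S² = 3/5 ; C = -0.774597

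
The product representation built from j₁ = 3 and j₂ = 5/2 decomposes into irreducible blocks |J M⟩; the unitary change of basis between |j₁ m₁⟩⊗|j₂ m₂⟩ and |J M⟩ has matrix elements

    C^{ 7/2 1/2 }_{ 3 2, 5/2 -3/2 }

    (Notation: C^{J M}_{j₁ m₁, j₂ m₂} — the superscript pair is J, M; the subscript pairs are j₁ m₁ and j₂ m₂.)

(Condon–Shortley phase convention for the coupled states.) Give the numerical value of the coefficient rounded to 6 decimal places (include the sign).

+√(20/63) ≈ +0.563436

triangle: 2!*4!*3!/10! = 288/3628800
(j±m)!: 5!*1!*1!*4!*4!*3! = 414720
prefactor² = (2J+1)*Δ*N² = 9216/35
  k=0: +1/(0!*2!*1!*1!*3!*2!) = 1/24
  k=1: −1/(1!*1!*0!*0!*4!*3!) = -1/144
Σ = 5/144  ⇒  CG² = 9216/35*(5/144)² = 20/63
CG = +√(20/63) = +0.563436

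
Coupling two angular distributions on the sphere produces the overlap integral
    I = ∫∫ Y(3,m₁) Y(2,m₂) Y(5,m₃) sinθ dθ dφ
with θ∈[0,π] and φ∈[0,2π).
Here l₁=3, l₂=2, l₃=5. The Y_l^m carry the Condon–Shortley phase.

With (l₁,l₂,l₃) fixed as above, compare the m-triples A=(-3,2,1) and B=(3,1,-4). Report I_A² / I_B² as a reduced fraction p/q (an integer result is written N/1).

l's match ⇒ only the (l;m) 3-j factors differ between A and B.
A: triangle coeff Δ(3,2,5) = 1/2310; Σ_t [0,0]: t=0:+1/17280 = 1/17280; (3j)²=1/2310 [(3 2 5; -3 2 1)], sign=+1
B: triangle coeff Δ(3,2,5) = 1/2310; Σ_t [0,0]: t=0:+1/4320 = 1/4320; (3j)²=2/55 [(3 2 5; 3 1 -4)], sign=-1
I_A²/I_B² = (1/2310)/(2/55) = 1/84

1/84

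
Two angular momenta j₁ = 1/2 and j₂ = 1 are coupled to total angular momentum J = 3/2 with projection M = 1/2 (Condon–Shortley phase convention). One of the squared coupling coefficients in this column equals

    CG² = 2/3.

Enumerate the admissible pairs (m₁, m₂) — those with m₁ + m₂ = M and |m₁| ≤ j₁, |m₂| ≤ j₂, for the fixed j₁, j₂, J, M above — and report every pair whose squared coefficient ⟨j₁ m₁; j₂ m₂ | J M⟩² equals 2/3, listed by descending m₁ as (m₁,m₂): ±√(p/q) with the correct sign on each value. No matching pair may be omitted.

(1/2,0): +√(2/3)

Admissible pairs with m₁+m₂ = M = 1/2: (-1/2,1), (1/2,0)
  (m₁,m₂)=(1/2,0): CG² = 2/3, CG = +√(2/3)   ← matches the target
  (m₁,m₂)=(-1/2,1): CG² = 1/3, CG = +√(1/3)
Pairs with CG² = 2/3: (1/2,0): +√(2/3)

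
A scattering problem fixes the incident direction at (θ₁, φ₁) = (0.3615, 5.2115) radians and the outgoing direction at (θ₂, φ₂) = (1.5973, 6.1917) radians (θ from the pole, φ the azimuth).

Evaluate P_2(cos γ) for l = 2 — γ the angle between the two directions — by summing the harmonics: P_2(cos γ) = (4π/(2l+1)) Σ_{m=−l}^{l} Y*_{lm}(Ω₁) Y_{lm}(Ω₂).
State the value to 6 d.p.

-0.455577

Expand P_2 via completeness: Σ_{m} conj(Y_{2,m}) at Ω₁ times Y_{2,m} at Ω₂ —
  m=-2: (-0.026179, -0.040612) × (0.379560, 0.070234) = (-0.007084, -0.017253)  (running Σ = (-0.007084, -0.017253))
  m=-1: (0.122329, -0.224396) × (-0.020380, -0.001870) = (-0.002913, 0.004345)  (running Σ = (-0.009997, -0.012909))
  m=0: (0.512428, -0.000000) × (-0.314727, 0.000000) = (-0.161275, 0.000000)  (running Σ = (-0.171272, -0.012909))
  m=1: (-0.122329, -0.224396) × (0.020380, -0.001870) = (-0.002913, -0.004345)  (running Σ = (-0.174184, -0.017253))
  m=2: (-0.026179, 0.040612) × (0.379560, -0.070234) = (-0.007084, 0.017253)  (running Σ = (-0.181268, 0.000000))
Total Σ_m = (-0.181268, 0.000000). Multiply by 2.513274: (-0.455577, 0.000000). P_2(cos γ) = -0.455577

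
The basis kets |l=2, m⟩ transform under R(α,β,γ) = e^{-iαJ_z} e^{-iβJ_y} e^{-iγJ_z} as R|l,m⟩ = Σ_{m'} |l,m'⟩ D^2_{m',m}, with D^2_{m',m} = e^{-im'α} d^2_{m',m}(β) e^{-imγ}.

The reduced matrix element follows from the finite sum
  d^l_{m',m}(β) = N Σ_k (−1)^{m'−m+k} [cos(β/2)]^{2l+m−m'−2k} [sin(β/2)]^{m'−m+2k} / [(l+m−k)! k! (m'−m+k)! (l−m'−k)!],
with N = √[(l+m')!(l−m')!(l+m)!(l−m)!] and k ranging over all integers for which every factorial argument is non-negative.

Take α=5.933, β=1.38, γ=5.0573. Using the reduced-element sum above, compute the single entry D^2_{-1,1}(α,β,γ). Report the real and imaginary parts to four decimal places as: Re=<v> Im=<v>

D^2_{-1,1}(5.9330,1.3800,5.0573) = e^{-i·-1·5.9330}·d^2_{-1,1}(1.3800)·e^{-i·1·5.0573}. Compute d first:
With c≡cos(β/2)=0.771246 and s≡sin(β/2)=0.636537, N=[1·6·6·1]^{1/2}=6.000000
Admissible k: 2..3 (factorial args all ≥0)
  k=2: (−1)^0·6.0000/(2)·0.7712^2·0.6365^2 = +0.723027
  k=3: (−1)^1·6.0000/(6)·0.7712^0·0.6365^4 = -0.164170
d^2_{-1,1}(1.3800) = +0.723027 -0.164170 = +0.558857
D = (+0.939309-0.343072i)·(+0.558857)·(+0.338113+0.941106i) = +0.357925+0.429198i

Re=0.3579 Im=0.4292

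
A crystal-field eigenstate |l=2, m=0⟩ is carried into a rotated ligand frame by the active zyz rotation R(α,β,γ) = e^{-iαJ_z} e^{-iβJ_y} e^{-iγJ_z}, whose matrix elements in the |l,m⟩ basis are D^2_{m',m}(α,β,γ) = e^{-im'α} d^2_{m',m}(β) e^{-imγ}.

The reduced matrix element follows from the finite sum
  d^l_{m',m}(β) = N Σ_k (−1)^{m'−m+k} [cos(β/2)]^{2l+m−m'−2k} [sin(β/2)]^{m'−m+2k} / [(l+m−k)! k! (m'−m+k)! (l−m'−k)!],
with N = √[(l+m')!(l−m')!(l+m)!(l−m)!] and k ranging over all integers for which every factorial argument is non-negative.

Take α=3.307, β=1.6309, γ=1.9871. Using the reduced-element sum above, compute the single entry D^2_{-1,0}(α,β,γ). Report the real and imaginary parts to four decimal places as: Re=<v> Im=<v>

Split into d^2_{-1,0}(β=1.6309) × two z-phases.
Half-angle: c=0.685541, s=0.728034. N=√(1·6·2·2)=4.898979
Admissible k: 1..2 (factorial args all ≥0)
  k=1: (−1)^0·4.8990/(2)·0.6855^3·0.7280^1 = +0.574549
  k=2: (−1)^1·4.8990/(2)·0.6855^1·0.7280^3 = -0.647984
d^2_{-1,0}(1.6309) = +0.574549 -0.647984 = -0.073435
Attach z-rotation phases: D = e^{-i(-1)(3.3070)}·(-0.073435)·e^{-i(0)(1.9871)} = +0.072432+0.012091i

Re=0.0724 Im=0.0121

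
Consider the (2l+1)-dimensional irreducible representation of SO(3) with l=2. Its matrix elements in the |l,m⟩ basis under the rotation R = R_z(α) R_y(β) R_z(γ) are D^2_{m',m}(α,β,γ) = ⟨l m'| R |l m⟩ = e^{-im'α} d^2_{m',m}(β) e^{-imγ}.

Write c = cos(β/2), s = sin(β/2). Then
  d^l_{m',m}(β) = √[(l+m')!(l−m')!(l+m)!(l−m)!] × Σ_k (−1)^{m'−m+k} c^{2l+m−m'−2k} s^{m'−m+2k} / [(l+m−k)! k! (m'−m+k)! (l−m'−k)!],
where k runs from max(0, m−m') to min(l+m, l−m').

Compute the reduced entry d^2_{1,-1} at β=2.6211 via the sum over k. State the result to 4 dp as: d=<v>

d^2_{1,-1}(β=2.6211) via the finite sum:
Half-angle: c=0.257319, s=0.966327. N=√(6·1·1·6)=6.000000
k∈{0,1} keeps every argument non-negative
  k=0: (−1)^2·6.0000/(2)·0.2573^2·0.9663^2 = +0.185486
  k=1: (−1)^3·6.0000/(6)·0.2573^0·0.9663^4 = -0.871958
d^2_{1,-1}(2.6211) = +0.185486 -0.871958 = -0.686472

d=-0.6865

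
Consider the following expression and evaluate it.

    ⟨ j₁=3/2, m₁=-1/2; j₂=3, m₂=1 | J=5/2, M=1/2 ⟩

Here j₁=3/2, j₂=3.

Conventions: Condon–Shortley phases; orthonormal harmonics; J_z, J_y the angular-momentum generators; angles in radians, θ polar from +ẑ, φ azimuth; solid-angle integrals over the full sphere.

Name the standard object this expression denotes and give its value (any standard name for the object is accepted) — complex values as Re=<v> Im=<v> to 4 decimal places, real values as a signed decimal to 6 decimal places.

Clebsch–Gordan coefficient, −√(1/70) ≈ -0.119523

This is a Clebsch–Gordan (vector-coupling) coefficient.
triangle: 2!×1!×4!/8! = 48/40320
(j±m)!: 1!×2!×4!×2!×3!×2! = 1152
prefactor² = (2J+1)×Δ×N² = 288/35
  k=1: −1/(1!×1!×1!×3!×0!×1!) = -1/6
  k=2: +1/(2!×0!×0!×2!×1!×2!) = 1/8
Σ = -1/24  ⇒  CG² = 288/35×(-1/24)² = 1/70
CG = −√(1/70) = -0.119523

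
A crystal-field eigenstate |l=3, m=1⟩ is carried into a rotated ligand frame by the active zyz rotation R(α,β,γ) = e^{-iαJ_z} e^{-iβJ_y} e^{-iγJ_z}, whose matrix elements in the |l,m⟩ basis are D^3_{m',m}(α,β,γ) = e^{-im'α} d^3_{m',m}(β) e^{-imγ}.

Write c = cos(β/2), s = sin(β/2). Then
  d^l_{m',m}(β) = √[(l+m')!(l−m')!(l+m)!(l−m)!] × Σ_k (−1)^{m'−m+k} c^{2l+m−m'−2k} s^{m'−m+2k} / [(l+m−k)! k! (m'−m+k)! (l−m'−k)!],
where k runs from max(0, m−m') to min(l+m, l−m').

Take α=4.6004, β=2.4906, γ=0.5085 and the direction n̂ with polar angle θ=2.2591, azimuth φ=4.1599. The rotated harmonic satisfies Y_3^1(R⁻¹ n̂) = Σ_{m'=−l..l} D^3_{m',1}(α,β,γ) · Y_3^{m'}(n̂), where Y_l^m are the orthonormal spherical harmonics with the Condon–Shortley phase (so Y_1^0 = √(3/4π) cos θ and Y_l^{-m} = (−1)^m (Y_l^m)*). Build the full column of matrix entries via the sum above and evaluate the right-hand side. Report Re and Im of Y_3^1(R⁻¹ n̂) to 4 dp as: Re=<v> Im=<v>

Re=0.3313 Im=0.2189

Need the full column D^3_{m',1} for m'=−3..3 at α=4.6004, β=2.4906, γ=0.5085.
cos(β/2)=0.319779, sin(β/2)=0.947492
d^3_{-3,1}: single k=4 term ⇒ +0.319189;  D = +0.238631+0.211983i
d^3_{-2,1}: k∈[3..4] ⇒ +0.175917 -0.772197 = -0.596280;  D = +0.443346-0.398741i
d^3_{-1,1}: k∈[2..4] ⇒ +0.056325 -0.659314 +0.723525 = +0.120536;  D = -0.070084-0.098067i
d^3_{0,1}: k∈[1..3] ⇒ +0.010975 -0.289061 +0.845899 = +0.567814;  D = +0.495972-0.276450i
d^3_{1,1}: k∈[0..2] ⇒ +0.001069 -0.075100 +0.494486 = +0.420455;  D = +0.162381+0.387833i
d^3_{2,1}: k∈[0..1] ⇒ -0.010019 +0.175917 = +0.165898;  D = -0.159228+0.046567i
d^3_{3,1}: single k=0 term ⇒ +0.036358;  D = -0.006242-0.035818i
Y_3^{m'}(θ=2.2591,φ=4.1599) and Σ D·Y over m':
  (+0.2386+0.2120i)·(+0.1915+0.0166i)  (+0.4433-0.3987i)·(+0.1739+0.3460i)  (-0.0701-0.0981i)·(-0.1333+0.2162i)  (+0.4960-0.2765i)·(+0.2329+0.0000i)  (+0.1624+0.3878i)·(+0.1333+0.2162i)  (-0.1592+0.0466i)·(+0.1739-0.3460i)  (-0.0062-0.0358i)·(-0.1915+0.0166i)
Y_3^1(R⁻¹ n̂) = +0.331285+0.218881i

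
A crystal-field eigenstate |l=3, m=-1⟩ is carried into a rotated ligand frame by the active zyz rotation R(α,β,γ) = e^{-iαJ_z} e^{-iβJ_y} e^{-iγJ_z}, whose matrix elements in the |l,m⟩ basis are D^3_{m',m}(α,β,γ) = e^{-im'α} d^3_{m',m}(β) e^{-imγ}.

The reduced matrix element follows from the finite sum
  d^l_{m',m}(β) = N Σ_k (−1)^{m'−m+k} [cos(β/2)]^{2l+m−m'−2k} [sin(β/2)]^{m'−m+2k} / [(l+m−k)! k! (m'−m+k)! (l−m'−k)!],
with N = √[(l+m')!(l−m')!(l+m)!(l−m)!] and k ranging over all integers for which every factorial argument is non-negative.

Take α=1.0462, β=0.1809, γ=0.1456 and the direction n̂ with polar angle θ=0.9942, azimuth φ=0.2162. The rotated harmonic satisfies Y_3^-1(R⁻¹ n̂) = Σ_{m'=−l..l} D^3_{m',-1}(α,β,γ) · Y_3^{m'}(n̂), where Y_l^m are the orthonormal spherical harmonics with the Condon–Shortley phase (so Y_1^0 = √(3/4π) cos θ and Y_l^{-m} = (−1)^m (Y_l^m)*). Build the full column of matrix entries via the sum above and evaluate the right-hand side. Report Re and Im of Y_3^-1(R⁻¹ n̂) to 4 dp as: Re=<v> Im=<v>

Need the full column D^3_{m',-1} for m'=−3..3 at α=1.0462, β=0.1809, γ=0.1456.
cos(β/2)=0.995912, sin(β/2)=0.090327
d^3_{-3,-1}: single k=2 term ⇒ +0.031086;  D = -0.030770-0.004418i
d^3_{-2,-1}: k∈[1..2] ⇒ +0.279848 -0.004604 = +0.275243;  D = -0.170318+0.216219i
d^3_{-1,-1}: k∈[0..2] ⇒ +0.975722 -0.064211 +0.000396 = +0.911908;  D = +0.337395+0.847196i
d^3_{0,-1}: k∈[0..2] ⇒ -0.306558 +0.007565 -0.000021 = -0.299013;  D = -0.295849-0.043383i
d^3_{1,-1}: k∈[0..2] ⇒ +0.048158 -0.000528 +0.000001 = +0.047630;  D = +0.029585-0.037328i
d^3_{2,-1}: k∈[0..1] ⇒ -0.004604 +0.000019 = -0.004585;  D = +0.001684+0.004265i
d^3_{3,-1}: single k=0 term ⇒ +0.000256;  D = -0.000253-0.000038i
Y_3^{m'}(θ=0.9942,φ=0.2162) and Σ D·Y over m':
  (-0.0308-0.0044i)·(+0.1959-0.1485i)  (-0.1703+0.2162i)·(+0.3555-0.1641i)  (+0.3374+0.8472i)·(+0.1286-0.0283i)  (-0.2958-0.0434i)·(-0.3080+0.0000i)  (+0.0296-0.0373i)·(-0.1286-0.0283i)  (+0.0017+0.0043i)·(+0.3555+0.1641i)  (-0.0003-0.0000i)·(-0.1959-0.1485i)
Y_3^-1(R⁻¹ n̂) = +0.121778+0.227126i

Re=0.1218 Im=0.2271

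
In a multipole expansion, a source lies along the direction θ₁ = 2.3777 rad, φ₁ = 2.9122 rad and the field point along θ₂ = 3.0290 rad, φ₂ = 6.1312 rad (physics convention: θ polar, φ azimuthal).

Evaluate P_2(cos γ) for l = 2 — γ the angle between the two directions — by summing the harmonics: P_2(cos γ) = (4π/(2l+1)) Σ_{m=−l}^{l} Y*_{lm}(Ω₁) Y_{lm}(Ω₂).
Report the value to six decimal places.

Summing Y*_{l m}(θ₁,φ₁)·Y_{l m}(θ₂,φ₂) over m ∈ [−2, 2]; prefactor 4π/(2·2+1) = 2.513274:
  m=-2: (0.165719, -0.081855) × (0.004653, 0.001459) = (0.000890, -0.000139)  (running Σ = (0.000890, -0.000139))
  m=-1: (0.375808, -0.087752) × (-0.085256, -0.013058) = (-0.033186, 0.002574)  (running Σ = (-0.032295, 0.002435))
  m=0: (0.178037, -0.000000) × (0.618839, 0.000000) = (0.110177, 0.000000)  (running Σ = (0.077881, 0.002435))
  m=1: (-0.375808, -0.087752) × (0.085256, -0.013058) = (-0.033186, -0.002574)  (running Σ = (0.044696, -0.000139))
  m=2: (0.165719, 0.081855) × (0.004653, -0.001459) = (0.000890, 0.000139)  (running Σ = (0.045586, 0.000000))
Accumulated sum (0.045586, 0.000000); after 4π/(2l+1) scaling, (0.114571, 0.000000) ⇒ P_2 = 0.114571

0.114571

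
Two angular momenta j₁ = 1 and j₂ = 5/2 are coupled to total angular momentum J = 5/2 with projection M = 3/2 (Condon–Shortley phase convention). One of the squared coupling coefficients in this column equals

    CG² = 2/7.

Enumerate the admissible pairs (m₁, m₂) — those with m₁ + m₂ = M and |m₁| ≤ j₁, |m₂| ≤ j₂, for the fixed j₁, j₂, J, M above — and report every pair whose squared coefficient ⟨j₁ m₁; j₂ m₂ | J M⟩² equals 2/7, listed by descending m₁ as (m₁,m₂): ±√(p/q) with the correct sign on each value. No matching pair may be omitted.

Admissible pairs with m₁+m₂ = M = 3/2: (-1,5/2), (0,3/2), (1,1/2)
  (m₁,m₂)=(1,1/2): CG² = 16/35, CG = +√(16/35)
  (m₁,m₂)=(0,3/2): CG² = 9/35, CG = −√(9/35)
  (m₁,m₂)=(-1,5/2): CG² = 2/7, CG = −√(2/7)   ← matches the target
Pairs with CG² = 2/7: (-1,5/2): −√(2/7)

(-1,5/2): −√(2/7)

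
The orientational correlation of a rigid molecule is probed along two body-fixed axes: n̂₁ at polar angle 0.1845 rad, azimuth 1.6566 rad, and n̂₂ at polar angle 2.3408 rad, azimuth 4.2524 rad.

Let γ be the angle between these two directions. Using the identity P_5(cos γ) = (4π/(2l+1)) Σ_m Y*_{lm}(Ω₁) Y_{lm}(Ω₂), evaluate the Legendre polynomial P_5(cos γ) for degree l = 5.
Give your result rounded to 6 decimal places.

Term-by-term m-sum for l=5 (normalisation 4π/11 = 1.142397):
  term(m=-5) = 0.00001 - 0.00000j   from Y*(Ω₁)=-0.00004 + 0.00009j, Y(Ω₂)=-0.06600 - 0.05897j
  term(m=-4) = 0.00025 - 0.00036j   from Y*(Ω₁)=0.00154 + 0.00055j, Y(Ω₂)=0.07217 - 0.26163j
  term(m=-3) = 0.00047 - 0.00706j   from Y*(Ω₁)=0.00419 - 0.01590j, Y(Ω₂)=0.42246 - 0.08161j
  term(m=-2) = -0.01355 - 0.02607j   from Y*(Ω₁)=-0.10492 - 0.01818j, Y(Ω₂)=0.16718 + 0.21954j
  term(m=-1) = 0.06973 + 0.04235j   from Y*(Ω₁)=-0.03566 + 0.41455j, Y(Ω₂)=0.08705 - 0.17570j
  term(m=+0) = 0.23899 + 0.00000j   from Y*(Ω₁)=0.71125 + 0.00000j, Y(Ω₂)=0.33602 + 0.00000j
  term(m=+1) = 0.06973 - 0.04235j   from Y*(Ω₁)=0.03566 + 0.41455j, Y(Ω₂)=-0.08705 - 0.17570j
  term(m=+2) = -0.01355 + 0.02607j   from Y*(Ω₁)=-0.10492 + 0.01818j, Y(Ω₂)=0.16718 - 0.21954j
  term(m=+3) = 0.00047 + 0.00706j   from Y*(Ω₁)=-0.00419 - 0.01590j, Y(Ω₂)=-0.42246 - 0.08161j
  term(m=+4) = 0.00025 + 0.00036j   from Y*(Ω₁)=0.00154 - 0.00055j, Y(Ω₂)=0.07217 + 0.26163j
  term(m=+5) = 0.00001 + 0.00000j   from Y*(Ω₁)=0.00004 + 0.00009j, Y(Ω₂)=0.06600 - 0.05897j
Total Σ_m = 0.35283 - 0.00000j. Multiply by 1.142397: 0.40307 - 0.00000j. P_5(cos γ) = 0.403073

0.403073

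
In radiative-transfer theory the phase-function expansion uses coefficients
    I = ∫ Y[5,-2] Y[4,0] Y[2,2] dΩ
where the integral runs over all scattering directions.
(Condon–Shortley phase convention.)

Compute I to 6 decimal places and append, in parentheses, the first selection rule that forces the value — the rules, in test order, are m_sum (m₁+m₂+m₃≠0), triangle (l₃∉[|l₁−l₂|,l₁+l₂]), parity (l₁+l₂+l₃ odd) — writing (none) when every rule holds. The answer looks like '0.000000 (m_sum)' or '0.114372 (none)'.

L=11 odd ⇒ parity kills the (l;000) factor ⇒ I = 0

0.000000 (parity)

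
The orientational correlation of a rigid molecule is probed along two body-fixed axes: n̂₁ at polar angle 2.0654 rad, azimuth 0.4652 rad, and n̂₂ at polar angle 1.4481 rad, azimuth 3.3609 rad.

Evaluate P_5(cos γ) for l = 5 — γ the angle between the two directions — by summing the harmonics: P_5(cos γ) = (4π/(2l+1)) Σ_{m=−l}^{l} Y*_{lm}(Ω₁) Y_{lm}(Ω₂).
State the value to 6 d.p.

Term-by-term m-sum for l=5 (normalisation 4π/11 = 1.142397):
  m=-5: (-0.168039, 0.178506) × (-0.204111, 0.397617) = (-0.036678, -0.103250)  (running Σ = (-0.036678, -0.103250))
  m=-4: (0.119560, -0.400646) × (0.111421, -0.134024) = (-0.040375, -0.060664)  (running Σ = (-0.077053, -0.163915))
  m=-3: (0.042261, 0.238750) × (0.231530, -0.178922) = (0.052502, 0.047716)  (running Σ = (-0.024551, -0.116198))
  m=-2: (0.120661, 0.161926) × (-0.176662, 0.082870) = (-0.034735, -0.018607)  (running Σ = (-0.059286, -0.134805))
  m=-1: (-0.274199, -0.137632) × (-0.246659, 0.054978) = (0.075200, 0.018873)  (running Σ = (0.015915, -0.115932))
  m=0: (-0.134672, -0.000000) × (0.199895, 0.000000) = (-0.026920, -0.000000)  (running Σ = (-0.011006, -0.115932))
  m=1: (0.274199, -0.137632) × (0.246659, 0.054978) = (0.075200, -0.018873)  (running Σ = (0.064195, -0.134805))
  m=2: (0.120661, -0.161926) × (-0.176662, -0.082870) = (-0.034735, 0.018607)  (running Σ = (0.029460, -0.116198))
  m=3: (-0.042261, 0.238750) × (-0.231530, -0.178922) = (0.052502, -0.047716)  (running Σ = (0.081962, -0.163915))
  m=4: (0.119560, 0.400646) × (0.111421, 0.134024) = (-0.040375, 0.060664)  (running Σ = (0.041587, -0.103250))
  m=5: (0.168039, 0.178506) × (0.204111, 0.397617) = (-0.036678, 0.103250)  (running Σ = (0.004909, 0.000000))
Accumulated sum (0.004909, 0.000000); after 4π/(2l+1) scaling, (0.005608, 0.000000) ⇒ P_5 = 0.005608

0.005608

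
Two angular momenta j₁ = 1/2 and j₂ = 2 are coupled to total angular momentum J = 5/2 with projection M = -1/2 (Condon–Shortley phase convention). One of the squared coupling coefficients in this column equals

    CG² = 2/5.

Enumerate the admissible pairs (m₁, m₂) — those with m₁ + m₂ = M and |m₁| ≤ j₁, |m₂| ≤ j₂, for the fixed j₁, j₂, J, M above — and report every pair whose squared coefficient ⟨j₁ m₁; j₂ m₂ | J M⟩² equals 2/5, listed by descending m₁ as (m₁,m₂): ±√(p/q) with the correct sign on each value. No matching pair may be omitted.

(1/2,-1): +√(2/5)

Admissible pairs with m₁+m₂ = M = -1/2: (-1/2,0), (1/2,-1)
  (m₁,m₂)=(1/2,-1): CG² = 2/5, CG = +√(2/5)   ← matches the target
  (m₁,m₂)=(-1/2,0): CG² = 3/5, CG = +√(3/5)
Pairs with CG² = 2/5: (1/2,-1): +√(2/5)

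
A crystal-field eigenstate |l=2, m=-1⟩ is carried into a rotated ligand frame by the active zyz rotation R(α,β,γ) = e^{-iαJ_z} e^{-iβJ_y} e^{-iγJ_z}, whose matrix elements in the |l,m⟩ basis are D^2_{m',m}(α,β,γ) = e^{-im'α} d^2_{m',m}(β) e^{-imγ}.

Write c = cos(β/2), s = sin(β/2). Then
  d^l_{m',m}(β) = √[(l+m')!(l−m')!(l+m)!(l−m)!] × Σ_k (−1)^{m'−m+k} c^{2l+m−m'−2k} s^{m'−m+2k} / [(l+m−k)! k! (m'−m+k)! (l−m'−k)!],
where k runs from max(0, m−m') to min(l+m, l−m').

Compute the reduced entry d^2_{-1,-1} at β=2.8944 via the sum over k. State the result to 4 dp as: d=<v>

d=-0.0447

d^2_{-1,-1}(β=2.8944) via the finite sum:
Half-angle: c=0.123282, s=0.992372. N=√(1·6·1·6)=6.000000
The bounds max(0,m−m')=0 and min(l+m,l−m')=1 give 2 terms
  k=0: (−1)^0·6.0000/(6)·0.1233^4·0.9924^0 = +0.000231
  k=1: (−1)^1·6.0000/(2)·0.1233^2·0.9924^2 = -0.044902
d^2_{-1,-1}(2.8944) = +0.000231 -0.044902 = -0.044671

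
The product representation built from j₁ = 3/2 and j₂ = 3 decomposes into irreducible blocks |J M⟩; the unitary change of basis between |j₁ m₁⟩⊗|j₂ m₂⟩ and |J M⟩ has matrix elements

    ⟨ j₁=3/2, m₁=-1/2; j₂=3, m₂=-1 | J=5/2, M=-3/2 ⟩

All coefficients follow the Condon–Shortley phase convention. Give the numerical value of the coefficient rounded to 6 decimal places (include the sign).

j₁+j₂−J=2  J+j₁−j₂=1  J−j₁+j₂=4  j₁+j₂+J+1=8
(j₁±m₁, j₂±m₂, J±M) = (1,2,2,4,1,4)
P² = 576/35
sum k=1..2:
  [1] −1/6 = -1/6
  [2] +1/48 = 1/48
S = -7/48
C² = P²·S² = 7/20 ; C = -0.591608

-0.591608  (= −√(7/20))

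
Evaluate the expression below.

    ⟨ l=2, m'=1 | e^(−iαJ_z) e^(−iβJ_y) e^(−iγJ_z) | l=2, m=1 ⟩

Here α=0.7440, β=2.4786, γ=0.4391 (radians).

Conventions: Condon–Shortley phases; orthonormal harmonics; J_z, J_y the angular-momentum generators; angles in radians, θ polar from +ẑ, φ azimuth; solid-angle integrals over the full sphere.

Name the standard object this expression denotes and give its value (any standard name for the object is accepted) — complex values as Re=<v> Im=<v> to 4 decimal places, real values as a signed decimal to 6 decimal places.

Wigner D-matrix element, Re=-0.1032 Im=0.2526

This is a Wigner D-matrix element — the rotation-matrix element ⟨l m'| R(α,β,γ) |l m⟩ in the angular-momentum basis.
Split into d^2_{1,1}(β=2.4786) × two z-phases.
With c≡cos(β/2)=0.325458 and s≡sin(β/2)=0.945556, N=[6·1·6·1]^{1/2}=6.000000
k: max(0,(1)−(1))=0 … min(2+(1),2−(1))=1
  k=0: (−1)^0·6.0000/(6)·0.3255^4·0.9456^0 = +0.011220
  k=1: (−1)^1·6.0000/(2)·0.3255^2·0.9456^2 = -0.284110
d^2_{1,1}(2.4786) = +0.011220 -0.284110 = -0.272890
Attach z-rotation phases: D = e^{-i(1)(0.7440)}·(-0.272890)·e^{-i(1)(0.4391)} = -0.103168+0.252637i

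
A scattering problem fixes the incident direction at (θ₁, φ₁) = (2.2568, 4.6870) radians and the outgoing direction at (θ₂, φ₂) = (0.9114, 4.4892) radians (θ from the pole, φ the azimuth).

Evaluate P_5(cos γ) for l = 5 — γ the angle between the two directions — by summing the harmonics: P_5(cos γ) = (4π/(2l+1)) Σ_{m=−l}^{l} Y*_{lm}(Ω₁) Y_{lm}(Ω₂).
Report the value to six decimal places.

Expand P_5 via completeness: Σ_{m} conj(Y_{5,m}) at Ω₁ times Y_{5,m} at Ω₂ —
  term(m=-5) = +0.010127+0.015397i   from Y*(Ω₁)=-0.016300-0.127712i, Y(Ω₂)=-0.128590+0.062887i
  term(m=-4) = -0.082212-0.083171i   from Y*(Ω₁)=-0.331580+0.033790i, Y(Ω₂)=+0.220092+0.273262i
  term(m=-3) = +0.140926+0.095053i   from Y*(Ω₁)=+0.031847+0.417316i, Y(Ω₂)=+0.252076-0.318458i
  term(m=-2) = -0.009876-0.004124i   from Y*(Ω₁)=+0.130815-0.006648i, Y(Ω₂)=-0.073705-0.035275i
  term(m=-1) = +0.098591+0.019760i   from Y*(Ω₁)=+0.007779+0.306327i, Y(Ω₂)=+0.072631-0.320004i
  term(m=+0) = -0.037480+0.000000i   from Y*(Ω₁)=+0.218140-0.000000i, Y(Ω₂)=-0.171818+0.000000i
  term(m=+1) = +0.098591-0.019760i   from Y*(Ω₁)=-0.007779+0.306327i, Y(Ω₂)=-0.072631-0.320004i
  term(m=+2) = -0.009876+0.004124i   from Y*(Ω₁)=+0.130815+0.006648i, Y(Ω₂)=-0.073705+0.035275i
  term(m=+3) = +0.140926-0.095053i   from Y*(Ω₁)=-0.031847+0.417316i, Y(Ω₂)=-0.252076-0.318458i
  term(m=+4) = -0.082212+0.083171i   from Y*(Ω₁)=-0.331580-0.033790i, Y(Ω₂)=+0.220092-0.273262i
  term(m=+5) = +0.010127-0.015397i   from Y*(Ω₁)=+0.016300-0.127712i, Y(Ω₂)=+0.128590+0.062887i
Total Σ_m = +0.277632+0.000000i. Multiply by 1.142397: +0.317166+0.000000i. P_5(cos γ) = 0.317166

0.317166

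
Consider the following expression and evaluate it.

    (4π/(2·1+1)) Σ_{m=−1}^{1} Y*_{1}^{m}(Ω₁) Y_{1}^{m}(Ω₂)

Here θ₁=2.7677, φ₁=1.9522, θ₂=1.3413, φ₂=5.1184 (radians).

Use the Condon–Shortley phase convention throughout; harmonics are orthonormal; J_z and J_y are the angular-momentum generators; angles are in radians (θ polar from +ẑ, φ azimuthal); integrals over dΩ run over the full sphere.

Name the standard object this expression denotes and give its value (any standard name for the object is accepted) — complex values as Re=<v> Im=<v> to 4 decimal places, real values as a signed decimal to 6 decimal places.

This sum is the spherical-harmonic addition theorem: it equals the Legendre polynomial P_l(cos γ) of the angle γ between the two directions.
Summing Y*_{l m}(θ₁,φ₁)·Y_{l m}(θ₂,φ₂) over m ∈ [−1, 1]; prefactor 4π/(2·1+1) = 4.188790:
  m=-1: (-0.04697 + 0.11712j) × (0.13287 + 0.30908j) = -0.04244 + 0.00104j  (running Σ = -0.04244 + 0.00104j)
  m=0: (-0.45485 + 0.00000j) × (0.11115 + 0.00000j) = -0.05056 + 0.00000j  (running Σ = -0.09300 + 0.00104j)
  m=1: (0.04697 + 0.11712j) × (-0.13287 + 0.30908j) = -0.04244 - 0.00104j  (running Σ = -0.13544 + 0.00000j)
Accumulated sum -0.13544 + 0.00000j; after 4π/(2l+1) scaling, -0.56733 + 0.00000j ⇒ P_1 = -0.567329

Legendre polynomial (addition theorem), -0.567329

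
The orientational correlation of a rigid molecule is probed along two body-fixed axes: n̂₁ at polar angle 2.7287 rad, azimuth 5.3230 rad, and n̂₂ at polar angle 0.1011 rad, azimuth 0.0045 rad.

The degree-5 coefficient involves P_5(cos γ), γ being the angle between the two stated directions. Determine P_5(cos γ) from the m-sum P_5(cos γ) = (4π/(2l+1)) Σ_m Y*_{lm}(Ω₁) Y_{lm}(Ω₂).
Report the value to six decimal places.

0.112505

Summing Y*_{l m}(θ₁,φ₁)·Y_{l m}(θ₂,φ₂) over m ∈ [−5, 5]; prefactor 4π/(2·5+1) = 1.142397:
  m=-5: Y*=+0.000427+0.004809i  Y=+0.000005-0.000000i  product +0.000000+0.000000i
  m=-4: Y*=+0.026675-0.022429i  Y=+0.000151-0.000003i  product +0.000004-0.000003i
  m=-3: Y*=-0.141455-0.037787i  Y=+0.002812-0.000038i  product -0.000399-0.000101i
  m=-2: Y*=+0.129861+0.356225i  Y=+0.033825-0.000304i  product +0.004501+0.012010i
  m=-1: Y*=+0.297411-0.424977i  Y=+0.249451-0.001123i  product +0.073712-0.106345i
  m=+0: Y*=-0.066058-0.000000i  Y=+0.865213+0.000000i  product -0.057155-0.000000i
  m=+1: Y*=-0.297411-0.424977i  Y=-0.249451-0.001123i  product +0.073712+0.106345i
  m=+2: Y*=+0.129861-0.356225i  Y=+0.033825+0.000304i  product +0.004501-0.012010i
  m=+3: Y*=+0.141455-0.037787i  Y=-0.002812-0.000038i  product -0.000399+0.000101i
  m=+4: Y*=+0.026675+0.022429i  Y=+0.000151+0.000003i  product +0.000004+0.000003i
  m=+5: Y*=-0.000427+0.004809i  Y=-0.000005-0.000000i  product +0.000000-0.000000i
Σ over m = +0.098481-0.000000i; ×(4π/11) → +0.112505-0.000000i. Real part: 0.112505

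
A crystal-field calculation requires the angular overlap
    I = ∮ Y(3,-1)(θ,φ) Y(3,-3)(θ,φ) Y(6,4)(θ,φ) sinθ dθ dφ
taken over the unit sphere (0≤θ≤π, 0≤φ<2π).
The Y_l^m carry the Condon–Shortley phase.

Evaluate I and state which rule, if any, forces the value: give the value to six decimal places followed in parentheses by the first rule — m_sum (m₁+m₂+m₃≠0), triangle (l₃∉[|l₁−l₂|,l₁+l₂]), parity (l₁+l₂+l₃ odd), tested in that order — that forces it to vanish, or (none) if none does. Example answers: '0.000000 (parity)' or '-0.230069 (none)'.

m-sum 0 ✓  L=12 even ✓  0≤6≤6 ✓
Π(2lᵢ+1) = 7×7×13 = 637
triangle coeff Δ(3,3,6) = 1/12012
Σ_t [0,0]: t=0:+1/1296 = 1/1296
(3j)²=100/3003 [(3 3 6; 0 0 0)], sign=+1
Σ_t [0,0]: t=0:+1/34560 = 1/34560
(3j)²=5/286 [(3 3 6; -1 -3 4)], sign=+1
⇒ 4πI² = 1750/4719
I = (+1)√(1750/4719/(4π)) = 0.17178653
No selection rule forces the value: the integral is nonzero (none).

0.171787 (none)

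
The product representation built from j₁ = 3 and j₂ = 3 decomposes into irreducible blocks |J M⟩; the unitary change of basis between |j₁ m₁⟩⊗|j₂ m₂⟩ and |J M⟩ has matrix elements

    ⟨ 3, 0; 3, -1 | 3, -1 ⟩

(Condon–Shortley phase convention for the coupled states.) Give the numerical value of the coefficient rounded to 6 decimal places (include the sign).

j₁+j₂−J=3  J+j₁−j₂=3  J−j₁+j₂=3  j₁+j₂+J+1=10
(j₁±m₁, j₂±m₂, J±M) = (3,3,2,4,2,4)
P² = 864/25
sum k=0..2:
  [0] +1/72 = 1/72
  [1] −1/8 = -1/8
  [2] +1/24 = 1/24
S = -5/72
C² = P²·S² = 1/6 ; C = -0.408248

−√(1/6) ≈ -0.408248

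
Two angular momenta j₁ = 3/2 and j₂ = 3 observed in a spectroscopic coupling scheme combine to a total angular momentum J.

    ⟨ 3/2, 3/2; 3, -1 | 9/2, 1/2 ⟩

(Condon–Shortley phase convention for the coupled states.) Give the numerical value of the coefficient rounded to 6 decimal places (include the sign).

+√(5/42) ≈ +0.345033

j₁+j₂−J=0  J+j₁−j₂=3  J−j₁+j₂=6  j₁+j₂+J+1=10
(j₁±m₁, j₂±m₂, J±M) = (3,0,2,4,5,4)
P² = 69120/7
sum k=0..0:
  [0] +1/288 = 1/288
S = 1/288
C² = P²·S² = 5/42 ; C = +0.345033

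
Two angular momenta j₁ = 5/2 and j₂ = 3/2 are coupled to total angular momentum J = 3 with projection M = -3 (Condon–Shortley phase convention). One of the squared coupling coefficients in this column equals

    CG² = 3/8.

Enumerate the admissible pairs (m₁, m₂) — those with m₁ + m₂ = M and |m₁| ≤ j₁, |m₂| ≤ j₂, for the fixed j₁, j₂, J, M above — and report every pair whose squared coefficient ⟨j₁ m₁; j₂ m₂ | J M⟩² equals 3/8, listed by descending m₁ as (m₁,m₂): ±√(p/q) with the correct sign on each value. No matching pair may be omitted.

(-3/2,-3/2): +√(3/8)

Admissible pairs with m₁+m₂ = M = -3: (-5/2,-1/2), (-3/2,-3/2)
  (m₁,m₂)=(-3/2,-3/2): CG² = 3/8, CG = +√(3/8)   ← matches the target
  (m₁,m₂)=(-5/2,-1/2): CG² = 5/8, CG = −√(5/8)
Pairs with CG² = 3/8: (-3/2,-3/2): +√(3/8)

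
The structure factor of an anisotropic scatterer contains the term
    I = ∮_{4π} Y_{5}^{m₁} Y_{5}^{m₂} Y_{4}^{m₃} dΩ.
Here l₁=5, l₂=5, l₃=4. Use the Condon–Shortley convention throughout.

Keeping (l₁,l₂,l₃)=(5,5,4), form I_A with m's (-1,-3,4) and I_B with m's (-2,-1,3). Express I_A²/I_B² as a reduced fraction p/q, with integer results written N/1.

Same 5,5,4: normalisation and zero-m 3j drop out of the ratio.
A: Δ: 6! 4! 4! / 15! → 1/3153150; sum: t=2:+1/27648 = 1/27648; 3j²(5 5 4; -1 -3 4) = Δ·Π!·Σ² = 10/429  (sign +1)
B: Δ: 6! 4! 4! / 15! → 1/3153150; sum: t=3:−1/5184 t=4:+1/6912 = -1/20736; 3j²(5 5 4; -2 -1 3) = Δ·Π!·Σ² = 5/2574  (sign +1)
I_A²/I_B² = (10/429)/(5/2574) = 12/1

12/1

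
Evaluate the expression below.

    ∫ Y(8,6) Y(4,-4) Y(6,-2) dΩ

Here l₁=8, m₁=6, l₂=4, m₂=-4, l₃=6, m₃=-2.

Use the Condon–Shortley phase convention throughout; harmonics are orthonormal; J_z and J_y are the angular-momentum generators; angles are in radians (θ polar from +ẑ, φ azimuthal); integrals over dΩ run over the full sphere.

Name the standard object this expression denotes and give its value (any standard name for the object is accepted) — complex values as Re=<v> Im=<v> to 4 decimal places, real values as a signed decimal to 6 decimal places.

This is a Gaunt coefficient — the integral of a triple product of spherical harmonics over the sphere.
Rules hold: Σm=0, L=18 even, 4≤6≤12.
N = 17·9·13 = 1989
Δ = 6!·10!·2!/19! = 1/23279256
Racah Σ t=2..4: t=2:+1/1658880 t=3:−1/518400 t=4:+1/1658880 = -1/1382400
⇒ 3j(8 4 6; 0 0 0)² = 504/46189, sgn -1
Racah Σ t=0..0: t=0:+1/116121600 = 1/116121600
⇒ 3j(8 4 6; 6 -4 -2)² = 7/323, sgn +1
4πI² = N·(3j₀)²·(3jₘ)² = 31752/67507
I = -1·√(0.470351/4π) = -0.19346669

Gaunt coefficient, -0.193467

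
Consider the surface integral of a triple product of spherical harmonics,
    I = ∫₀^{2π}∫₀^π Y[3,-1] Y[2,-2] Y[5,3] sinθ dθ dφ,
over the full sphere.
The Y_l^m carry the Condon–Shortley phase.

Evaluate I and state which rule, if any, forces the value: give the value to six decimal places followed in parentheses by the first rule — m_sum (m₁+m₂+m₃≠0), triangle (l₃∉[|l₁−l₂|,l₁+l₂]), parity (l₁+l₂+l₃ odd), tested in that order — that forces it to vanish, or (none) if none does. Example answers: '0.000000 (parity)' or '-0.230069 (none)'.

-0.200476 (none)

Rules hold: Σm=0, L=10 even, 1≤5≤5.
N = 7·5·11 = 385
Δ = 0!·6!·4!/11! = 1/2310
Racah Σ t=0..0: t=0:+1/144 = 1/144
⇒ 3j(3 2 5; 0 0 0)² = 10/231, sgn -1
Racah Σ t=0..0: t=0:+1/1152 = 1/1152
⇒ 3j(3 2 5; -1 -2 3)² = 1/33, sgn +1
4πI² = N·(3j₀)²·(3jₘ)² = 50/99
I = -1·√(0.505051/4π) = -0.20047604
No selection rule forces the value: the integral is nonzero (none).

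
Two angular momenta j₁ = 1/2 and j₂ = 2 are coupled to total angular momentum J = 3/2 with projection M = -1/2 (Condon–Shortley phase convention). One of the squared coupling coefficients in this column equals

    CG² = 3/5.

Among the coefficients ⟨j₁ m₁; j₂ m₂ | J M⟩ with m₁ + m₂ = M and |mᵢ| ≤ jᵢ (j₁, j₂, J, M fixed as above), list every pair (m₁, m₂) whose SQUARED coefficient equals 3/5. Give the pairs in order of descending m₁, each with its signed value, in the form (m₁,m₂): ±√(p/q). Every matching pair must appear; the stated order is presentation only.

(1/2,-1): +√(3/5)

Admissible pairs with m₁+m₂ = M = -1/2: (-1/2,0), (1/2,-1)
  (m₁,m₂)=(1/2,-1): CG² = 3/5, CG = +√(3/5)   ← matches the target
  (m₁,m₂)=(-1/2,0): CG² = 2/5, CG = −√(2/5)
Pairs with CG² = 3/5: (1/2,-1): +√(3/5)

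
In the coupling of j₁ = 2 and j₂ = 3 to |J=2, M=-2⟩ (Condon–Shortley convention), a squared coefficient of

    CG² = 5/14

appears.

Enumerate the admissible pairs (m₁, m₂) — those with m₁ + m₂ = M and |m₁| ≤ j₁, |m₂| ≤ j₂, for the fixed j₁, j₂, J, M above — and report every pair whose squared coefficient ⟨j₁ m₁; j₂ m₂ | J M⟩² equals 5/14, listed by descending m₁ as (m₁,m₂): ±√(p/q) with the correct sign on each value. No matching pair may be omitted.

(1,-3): +√(5/14); (0,-2): −√(5/14)

Admissible pairs with m₁+m₂ = M = -2: (-2,0), (-1,-1), (0,-2), (1,-3)
  (m₁,m₂)=(1,-3): CG² = 5/14, CG = +√(5/14)   ← matches the target
  (m₁,m₂)=(0,-2): CG² = 5/14, CG = −√(5/14)   ← matches the target
  (m₁,m₂)=(-1,-1): CG² = 3/14, CG = +√(3/14)
  (m₁,m₂)=(-2,0): CG² = 1/14, CG = −√(1/14)
Pairs with CG² = 5/14: (1,-3): +√(5/14); (0,-2): −√(5/14)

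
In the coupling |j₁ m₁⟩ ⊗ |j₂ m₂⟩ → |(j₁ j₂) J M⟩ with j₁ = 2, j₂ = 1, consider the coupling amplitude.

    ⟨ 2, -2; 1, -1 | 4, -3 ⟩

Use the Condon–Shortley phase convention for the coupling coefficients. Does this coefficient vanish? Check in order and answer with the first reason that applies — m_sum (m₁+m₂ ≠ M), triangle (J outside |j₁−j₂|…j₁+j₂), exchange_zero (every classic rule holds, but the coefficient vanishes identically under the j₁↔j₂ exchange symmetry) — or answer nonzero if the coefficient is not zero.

triangle

m-sum: m₁+m₂ = -2+(-1) = -3, M = -3  ✓
triangle: need |j₁−j₂| ≤ J ≤ j₁+j₂, i.e. J ∈ [1, 3]; J = 4 is outside ✗ ⇒ coefficient is 0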